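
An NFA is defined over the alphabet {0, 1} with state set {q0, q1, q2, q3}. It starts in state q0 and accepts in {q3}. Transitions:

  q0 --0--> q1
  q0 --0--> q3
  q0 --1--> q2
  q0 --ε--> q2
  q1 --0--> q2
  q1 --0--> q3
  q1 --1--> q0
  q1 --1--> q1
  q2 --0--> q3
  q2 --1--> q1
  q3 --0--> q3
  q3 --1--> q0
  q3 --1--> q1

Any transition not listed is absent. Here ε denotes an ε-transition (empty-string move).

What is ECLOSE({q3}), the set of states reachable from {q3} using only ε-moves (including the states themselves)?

{q3}

Begin with {q3}.
No ε-moves leave this set, so the closure equals the set itself.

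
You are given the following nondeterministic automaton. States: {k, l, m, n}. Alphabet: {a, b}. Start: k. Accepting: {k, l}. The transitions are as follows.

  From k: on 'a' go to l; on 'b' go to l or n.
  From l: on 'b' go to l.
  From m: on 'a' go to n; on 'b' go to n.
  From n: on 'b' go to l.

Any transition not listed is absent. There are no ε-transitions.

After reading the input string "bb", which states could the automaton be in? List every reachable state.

Start in {k}.
Read 'b': {k} → {l, n}.
Read 'b': {l, n} → {l}.

{l}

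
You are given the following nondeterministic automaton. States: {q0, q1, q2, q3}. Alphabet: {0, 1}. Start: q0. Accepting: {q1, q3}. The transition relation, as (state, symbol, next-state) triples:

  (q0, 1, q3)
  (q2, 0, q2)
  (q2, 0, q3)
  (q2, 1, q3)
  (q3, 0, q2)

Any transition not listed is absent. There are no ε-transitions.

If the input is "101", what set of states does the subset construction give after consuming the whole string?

Start in {q0}.
Read '1': {q0} → {q3}.
Read '0': {q3} → {q2}.
Read '1': {q2} → {q3}.

{q3}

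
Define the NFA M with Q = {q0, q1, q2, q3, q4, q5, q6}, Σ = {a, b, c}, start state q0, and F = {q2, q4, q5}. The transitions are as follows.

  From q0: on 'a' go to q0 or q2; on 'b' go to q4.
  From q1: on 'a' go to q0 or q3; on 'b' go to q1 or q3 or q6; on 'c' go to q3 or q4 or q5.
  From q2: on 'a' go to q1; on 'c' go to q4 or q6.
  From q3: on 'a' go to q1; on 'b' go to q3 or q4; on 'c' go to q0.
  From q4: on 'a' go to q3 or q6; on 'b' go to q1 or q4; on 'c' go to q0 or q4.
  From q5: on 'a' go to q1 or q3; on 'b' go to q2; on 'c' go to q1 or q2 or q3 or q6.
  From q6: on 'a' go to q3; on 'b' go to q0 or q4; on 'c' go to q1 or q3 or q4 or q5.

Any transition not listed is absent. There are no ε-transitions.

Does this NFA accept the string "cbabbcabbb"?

No

Start in {q0}.
Read 'c': {q0} → ∅.
The set is empty and remains empty for the remaining 9 symbols.
The final set ∅ contains no accepting state.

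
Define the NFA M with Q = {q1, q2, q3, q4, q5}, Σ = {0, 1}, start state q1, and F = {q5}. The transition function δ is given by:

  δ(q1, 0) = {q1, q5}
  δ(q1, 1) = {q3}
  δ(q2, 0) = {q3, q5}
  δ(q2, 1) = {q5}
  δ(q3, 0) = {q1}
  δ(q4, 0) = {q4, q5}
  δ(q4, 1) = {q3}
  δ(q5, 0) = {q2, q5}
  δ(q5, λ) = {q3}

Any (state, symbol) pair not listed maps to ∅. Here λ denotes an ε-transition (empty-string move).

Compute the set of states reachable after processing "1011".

∅

Start in {q1}.
Read '1': {q1} → {q3}.
Read '0': {q3} → {q1}.
Read '1': {q1} → {q3}.
Read '1': {q3} → ∅.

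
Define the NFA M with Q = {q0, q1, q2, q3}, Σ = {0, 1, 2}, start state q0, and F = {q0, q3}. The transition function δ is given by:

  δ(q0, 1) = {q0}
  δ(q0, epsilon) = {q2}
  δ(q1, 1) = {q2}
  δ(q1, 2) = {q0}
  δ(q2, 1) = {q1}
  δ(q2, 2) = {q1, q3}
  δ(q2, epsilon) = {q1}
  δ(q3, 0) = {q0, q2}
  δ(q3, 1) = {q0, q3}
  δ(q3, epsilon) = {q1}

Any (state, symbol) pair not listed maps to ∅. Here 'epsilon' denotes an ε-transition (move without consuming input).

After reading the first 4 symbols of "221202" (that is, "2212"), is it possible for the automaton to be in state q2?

Start: ε-closure({q0}) = {q0, q1, q2}.
Read '2': q0→∅, q1→{q0}, q2→{q1, q3}; union {q0, q1, q3}; ε-closure = {q0, q1, q2, q3}.
Read '2': q0→∅, q1→{q0}, q2→{q1, q3}, q3→∅; union {q0, q1, q3}; ε-closure = {q0, q1, q2, q3}.
Read '1': q0→{q0}, q1→{q2}, q2→{q1}, q3→{q0, q3}; now {q0, q1, q2, q3}.
Read '2': q0→∅, q1→{q0}, q2→{q1, q3}, q3→∅; union {q0, q1, q3}; ε-closure = {q0, q1, q2, q3}.
State q2 is in {q0, q1, q2, q3}.

Yes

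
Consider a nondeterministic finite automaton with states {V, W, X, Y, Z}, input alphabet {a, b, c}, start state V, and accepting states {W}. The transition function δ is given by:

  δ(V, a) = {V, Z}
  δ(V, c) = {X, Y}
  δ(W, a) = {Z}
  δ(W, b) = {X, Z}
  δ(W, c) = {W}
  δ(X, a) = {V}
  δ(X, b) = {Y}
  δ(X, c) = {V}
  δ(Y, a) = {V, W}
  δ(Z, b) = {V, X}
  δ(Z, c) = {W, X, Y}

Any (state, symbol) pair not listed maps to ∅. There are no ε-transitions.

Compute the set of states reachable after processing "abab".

Start in {V}.
Read 'a': V→{V, Z}; now {V, Z}.
Read 'b': V→∅, Z→{V, X}; now {V, X}.
Read 'a': V→{V, Z}, X→{V}; now {V, Z}.
Read 'b': V→∅, Z→{V, X}; now {V, X}.

{V, X}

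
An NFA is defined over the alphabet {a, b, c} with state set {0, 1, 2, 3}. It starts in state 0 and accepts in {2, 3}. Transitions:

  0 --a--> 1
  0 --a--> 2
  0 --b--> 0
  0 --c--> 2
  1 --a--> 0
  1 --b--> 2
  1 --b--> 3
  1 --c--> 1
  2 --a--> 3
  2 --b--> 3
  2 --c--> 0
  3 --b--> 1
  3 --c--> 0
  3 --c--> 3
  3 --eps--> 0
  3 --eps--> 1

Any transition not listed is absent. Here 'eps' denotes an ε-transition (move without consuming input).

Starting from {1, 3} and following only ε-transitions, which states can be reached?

Begin with {1, 3}.
ε-move 3 → 0; add 0.

{0, 1, 3}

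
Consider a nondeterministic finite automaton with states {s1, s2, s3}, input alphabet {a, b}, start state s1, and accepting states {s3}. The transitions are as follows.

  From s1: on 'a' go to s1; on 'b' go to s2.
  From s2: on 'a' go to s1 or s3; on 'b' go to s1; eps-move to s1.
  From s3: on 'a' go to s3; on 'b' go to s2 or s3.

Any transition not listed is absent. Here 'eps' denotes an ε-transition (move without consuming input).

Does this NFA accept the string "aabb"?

Start in {s1}.
Read 'a': {s1} → {s1}.
Read 'a': {s1} → {s1}.
Read 'b': {s1} → {s1, s2}.
Read 'b': {s1, s2} → {s1, s2}.
The final set {s1, s2} contains no accepting state.

No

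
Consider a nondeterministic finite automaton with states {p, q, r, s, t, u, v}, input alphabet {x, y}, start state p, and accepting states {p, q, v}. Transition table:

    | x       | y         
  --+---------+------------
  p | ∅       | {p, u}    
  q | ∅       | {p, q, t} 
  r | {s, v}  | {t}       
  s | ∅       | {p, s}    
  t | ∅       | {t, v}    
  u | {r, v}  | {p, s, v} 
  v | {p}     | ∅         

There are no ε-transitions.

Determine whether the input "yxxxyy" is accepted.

Yes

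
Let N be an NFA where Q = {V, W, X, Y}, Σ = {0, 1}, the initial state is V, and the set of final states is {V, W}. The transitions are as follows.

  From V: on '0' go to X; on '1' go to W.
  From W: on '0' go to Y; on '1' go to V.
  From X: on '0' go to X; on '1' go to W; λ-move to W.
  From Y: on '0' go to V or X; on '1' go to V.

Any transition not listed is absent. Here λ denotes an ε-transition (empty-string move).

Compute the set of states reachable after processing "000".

{V, W, X, Y}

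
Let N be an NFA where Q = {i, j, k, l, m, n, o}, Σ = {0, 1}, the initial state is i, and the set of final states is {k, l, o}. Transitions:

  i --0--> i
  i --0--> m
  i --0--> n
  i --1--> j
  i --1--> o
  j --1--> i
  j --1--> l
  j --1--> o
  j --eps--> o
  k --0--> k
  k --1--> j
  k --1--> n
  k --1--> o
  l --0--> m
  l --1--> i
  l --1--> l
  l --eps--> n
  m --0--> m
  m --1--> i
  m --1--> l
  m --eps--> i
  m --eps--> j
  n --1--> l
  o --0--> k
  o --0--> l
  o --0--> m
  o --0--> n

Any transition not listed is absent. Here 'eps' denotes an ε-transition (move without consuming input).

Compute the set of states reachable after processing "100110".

{i, j, k, l, m, n, o}

Start in {i}.
Read '1': {i} → {j, o}.
Read '0': {j, o} → {i, j, k, l, m, n, o}.
Read '0': {i, j, k, l, m, n, o} → {i, j, k, l, m, n, o}.
Read '1': {i, j, k, l, m, n, o} → {i, j, l, n, o}.
Read '1': {i, j, l, n, o} → {i, j, l, n, o}.
Read '0': {i, j, l, n, o} → {i, j, k, l, m, n, o}.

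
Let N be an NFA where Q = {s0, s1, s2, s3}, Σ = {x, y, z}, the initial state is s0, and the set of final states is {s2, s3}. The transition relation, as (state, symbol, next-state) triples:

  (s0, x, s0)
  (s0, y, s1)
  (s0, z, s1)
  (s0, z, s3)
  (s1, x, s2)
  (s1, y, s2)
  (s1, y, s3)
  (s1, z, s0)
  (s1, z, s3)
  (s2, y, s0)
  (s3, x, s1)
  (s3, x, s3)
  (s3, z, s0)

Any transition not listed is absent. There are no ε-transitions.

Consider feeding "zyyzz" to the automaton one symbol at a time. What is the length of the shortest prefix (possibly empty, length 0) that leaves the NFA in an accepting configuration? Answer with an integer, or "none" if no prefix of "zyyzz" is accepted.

Start in {s0}.
Read 'z': {s0} → {s1, s3}.
None of the earlier sets intersect F, but {s1, s3} does.

1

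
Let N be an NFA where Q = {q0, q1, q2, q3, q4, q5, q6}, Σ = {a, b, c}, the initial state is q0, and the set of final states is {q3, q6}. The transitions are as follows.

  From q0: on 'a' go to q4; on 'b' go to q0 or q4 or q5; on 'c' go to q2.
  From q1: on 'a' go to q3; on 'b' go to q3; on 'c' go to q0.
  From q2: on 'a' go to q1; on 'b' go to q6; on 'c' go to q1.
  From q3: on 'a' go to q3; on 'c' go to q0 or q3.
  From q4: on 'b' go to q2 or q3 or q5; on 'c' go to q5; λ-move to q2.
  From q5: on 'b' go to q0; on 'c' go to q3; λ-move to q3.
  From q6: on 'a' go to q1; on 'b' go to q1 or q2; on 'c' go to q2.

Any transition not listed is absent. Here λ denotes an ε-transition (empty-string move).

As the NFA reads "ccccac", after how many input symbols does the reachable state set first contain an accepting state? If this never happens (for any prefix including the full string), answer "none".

none

Start in {q0}.
Read 'c': q0→{q2}; now {q2}.
Read 'c': q2→{q1}; now {q1}.
Read 'c': q1→{q0}; now {q0}.
Read 'c': q0→{q2}; now {q2}.
Read 'a': q2→{q1}; now {q1}.
Read 'c': q1→{q0}; now {q0}.
No reachable set along the way intersects F.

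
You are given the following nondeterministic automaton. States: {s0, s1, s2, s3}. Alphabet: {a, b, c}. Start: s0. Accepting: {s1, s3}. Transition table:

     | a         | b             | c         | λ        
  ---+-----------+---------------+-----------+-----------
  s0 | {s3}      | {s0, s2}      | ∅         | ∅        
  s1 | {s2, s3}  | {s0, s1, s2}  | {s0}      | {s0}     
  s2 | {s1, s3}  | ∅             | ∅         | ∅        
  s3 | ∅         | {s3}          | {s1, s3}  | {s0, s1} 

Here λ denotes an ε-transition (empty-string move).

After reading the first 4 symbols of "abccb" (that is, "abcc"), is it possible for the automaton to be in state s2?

Start in {s0}.
Read 'a': s0→{s3}; union {s3}; ε-closure = {s0, s1, s3}.
Read 'b': s0→{s0, s2}, s1→{s0, s1, s2}, s3→{s3}; now {s0, s1, s2, s3}.
Read 'c': s0→∅, s1→{s0}, s2→∅, s3→{s1, s3}; now {s0, s1, s3}.
Read 'c': s0→∅, s1→{s0}, s3→{s1, s3}; now {s0, s1, s3}.
State s2 is not in {s0, s1, s3}.

No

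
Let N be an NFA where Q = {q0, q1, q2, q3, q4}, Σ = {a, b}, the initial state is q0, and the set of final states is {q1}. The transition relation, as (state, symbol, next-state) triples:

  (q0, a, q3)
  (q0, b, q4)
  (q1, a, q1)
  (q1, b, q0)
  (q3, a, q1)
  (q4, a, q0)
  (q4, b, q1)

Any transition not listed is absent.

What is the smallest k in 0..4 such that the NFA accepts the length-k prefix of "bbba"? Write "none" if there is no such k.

Start in {q0}.
Read 'b': q0→{q4}; now {q4}.
Read 'b': q4→{q1}; now {q1}.
None of the earlier sets intersect F, but {q1} does.

2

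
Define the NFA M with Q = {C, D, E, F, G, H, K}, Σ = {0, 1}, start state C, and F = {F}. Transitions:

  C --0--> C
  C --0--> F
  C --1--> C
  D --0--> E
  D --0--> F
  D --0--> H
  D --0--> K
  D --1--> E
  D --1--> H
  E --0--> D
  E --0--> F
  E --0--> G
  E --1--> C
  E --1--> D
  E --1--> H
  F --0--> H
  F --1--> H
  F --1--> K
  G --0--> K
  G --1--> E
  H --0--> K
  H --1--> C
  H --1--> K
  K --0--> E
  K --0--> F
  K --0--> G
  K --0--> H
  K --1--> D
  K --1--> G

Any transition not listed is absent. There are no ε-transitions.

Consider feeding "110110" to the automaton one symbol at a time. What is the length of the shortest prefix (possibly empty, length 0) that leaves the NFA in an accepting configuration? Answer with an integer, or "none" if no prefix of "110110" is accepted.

3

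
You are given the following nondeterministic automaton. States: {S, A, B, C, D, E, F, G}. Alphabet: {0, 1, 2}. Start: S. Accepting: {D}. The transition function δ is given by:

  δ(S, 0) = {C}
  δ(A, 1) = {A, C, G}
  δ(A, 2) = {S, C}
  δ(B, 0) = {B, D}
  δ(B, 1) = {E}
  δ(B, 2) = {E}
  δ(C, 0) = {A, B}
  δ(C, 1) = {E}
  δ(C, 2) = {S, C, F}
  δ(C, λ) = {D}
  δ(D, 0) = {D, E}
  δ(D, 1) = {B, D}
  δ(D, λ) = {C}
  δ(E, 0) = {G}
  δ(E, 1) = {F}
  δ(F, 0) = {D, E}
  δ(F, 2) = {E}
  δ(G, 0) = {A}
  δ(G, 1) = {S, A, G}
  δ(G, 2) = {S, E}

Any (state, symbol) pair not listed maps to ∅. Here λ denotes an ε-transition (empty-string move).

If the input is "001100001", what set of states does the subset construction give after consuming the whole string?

Start in {S}.
Read '0': {S} → {C, D}.
Read '0': {C, D} → {A, B, C, D, E}.
Read '1': {A, B, C, D, E} → {A, B, C, D, E, F, G}.
Read '1': {A, B, C, D, E, F, G} → {S, A, B, C, D, E, F, G}.
Read '0': {S, A, B, C, D, E, F, G} → {A, B, C, D, E, G}.
Read '0': {A, B, C, D, E, G} → {A, B, C, D, E, G}.
Read '0': {A, B, C, D, E, G} → {A, B, C, D, E, G}.
Read '0': {A, B, C, D, E, G} → {A, B, C, D, E, G}.
Read '1': {A, B, C, D, E, G} → {S, A, B, C, D, E, F, G}.

{S, A, B, C, D, E, F, G}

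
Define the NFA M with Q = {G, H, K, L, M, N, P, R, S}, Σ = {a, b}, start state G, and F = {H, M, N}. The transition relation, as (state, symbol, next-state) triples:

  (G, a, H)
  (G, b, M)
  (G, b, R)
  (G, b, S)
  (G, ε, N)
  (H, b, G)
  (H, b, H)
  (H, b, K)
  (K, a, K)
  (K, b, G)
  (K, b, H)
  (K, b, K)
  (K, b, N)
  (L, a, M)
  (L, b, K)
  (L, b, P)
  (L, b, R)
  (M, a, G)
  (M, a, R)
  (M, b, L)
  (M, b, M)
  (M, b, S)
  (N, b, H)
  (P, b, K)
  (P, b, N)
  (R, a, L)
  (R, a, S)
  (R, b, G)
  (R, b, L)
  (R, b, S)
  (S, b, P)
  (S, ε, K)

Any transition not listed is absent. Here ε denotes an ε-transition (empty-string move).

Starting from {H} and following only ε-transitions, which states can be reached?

{H}

Begin with {H}.
No ε-moves leave this set, so the closure equals the set itself.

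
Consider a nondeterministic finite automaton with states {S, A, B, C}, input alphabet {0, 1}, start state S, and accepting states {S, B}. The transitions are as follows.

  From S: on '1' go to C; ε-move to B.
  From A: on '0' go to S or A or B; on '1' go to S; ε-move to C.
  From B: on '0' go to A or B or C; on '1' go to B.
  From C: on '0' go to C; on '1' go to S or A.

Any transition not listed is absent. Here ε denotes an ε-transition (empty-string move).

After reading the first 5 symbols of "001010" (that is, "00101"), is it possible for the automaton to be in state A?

Yes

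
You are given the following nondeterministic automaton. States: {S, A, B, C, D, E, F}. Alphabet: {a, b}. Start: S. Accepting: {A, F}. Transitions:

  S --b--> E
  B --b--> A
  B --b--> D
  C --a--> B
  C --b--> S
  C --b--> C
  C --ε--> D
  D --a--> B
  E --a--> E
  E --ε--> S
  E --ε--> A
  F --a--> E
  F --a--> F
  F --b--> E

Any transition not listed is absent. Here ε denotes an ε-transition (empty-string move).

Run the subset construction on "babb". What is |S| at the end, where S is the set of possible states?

Start in {S}.
Read 'b': {S} → {S, A, E}.
Read 'a': {S, A, E} → {S, A, E}.
Read 'b': {S, A, E} → {S, A, E}.
Read 'b': {S, A, E} → {S, A, E}.
That set has 3 states.

3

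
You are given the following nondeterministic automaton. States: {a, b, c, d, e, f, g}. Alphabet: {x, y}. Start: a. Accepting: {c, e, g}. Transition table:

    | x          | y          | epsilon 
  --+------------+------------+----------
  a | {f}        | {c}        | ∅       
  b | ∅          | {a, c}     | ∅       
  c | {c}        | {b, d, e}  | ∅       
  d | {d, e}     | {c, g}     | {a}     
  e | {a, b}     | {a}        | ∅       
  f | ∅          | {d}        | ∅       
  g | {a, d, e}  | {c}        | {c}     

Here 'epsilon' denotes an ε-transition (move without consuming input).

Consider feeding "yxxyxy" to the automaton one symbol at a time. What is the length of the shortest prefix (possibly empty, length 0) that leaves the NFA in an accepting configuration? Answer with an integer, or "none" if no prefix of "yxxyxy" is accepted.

1

Start in {a}.
Read 'y': a→{c}; now {c}.
None of the earlier sets intersect F, but {c} does.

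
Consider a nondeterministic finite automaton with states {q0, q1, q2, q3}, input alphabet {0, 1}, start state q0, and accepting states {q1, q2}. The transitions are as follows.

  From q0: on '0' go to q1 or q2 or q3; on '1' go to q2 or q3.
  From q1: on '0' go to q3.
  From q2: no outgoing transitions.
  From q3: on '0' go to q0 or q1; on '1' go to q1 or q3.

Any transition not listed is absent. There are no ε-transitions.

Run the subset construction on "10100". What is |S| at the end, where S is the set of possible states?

3

Start in {q0}.
Read '1': {q0} → {q2, q3}.
Read '0': {q2, q3} → {q0, q1}.
Read '1': {q0, q1} → {q2, q3}.
Read '0': {q2, q3} → {q0, q1}.
Read '0': {q0, q1} → {q1, q2, q3}.
That set has 3 states.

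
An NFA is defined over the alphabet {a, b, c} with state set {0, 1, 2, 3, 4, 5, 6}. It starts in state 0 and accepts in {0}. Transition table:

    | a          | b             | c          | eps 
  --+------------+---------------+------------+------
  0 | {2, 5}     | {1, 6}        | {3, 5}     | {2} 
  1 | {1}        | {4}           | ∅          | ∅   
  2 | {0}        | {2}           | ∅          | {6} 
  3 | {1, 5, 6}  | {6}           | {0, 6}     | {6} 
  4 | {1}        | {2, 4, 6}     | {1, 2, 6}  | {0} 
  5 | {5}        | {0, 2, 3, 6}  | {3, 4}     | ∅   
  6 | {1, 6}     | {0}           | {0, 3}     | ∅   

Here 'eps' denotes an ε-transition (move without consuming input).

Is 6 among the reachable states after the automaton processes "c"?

Start: ε-closure({0}) = {0, 2, 6}.
Read 'c': 0→{3, 5}, 2→∅, 6→{0, 3}; union {0, 3, 5}; ε-closure = {0, 2, 3, 5, 6}.
State 6 is in {0, 2, 3, 5, 6}.

Yes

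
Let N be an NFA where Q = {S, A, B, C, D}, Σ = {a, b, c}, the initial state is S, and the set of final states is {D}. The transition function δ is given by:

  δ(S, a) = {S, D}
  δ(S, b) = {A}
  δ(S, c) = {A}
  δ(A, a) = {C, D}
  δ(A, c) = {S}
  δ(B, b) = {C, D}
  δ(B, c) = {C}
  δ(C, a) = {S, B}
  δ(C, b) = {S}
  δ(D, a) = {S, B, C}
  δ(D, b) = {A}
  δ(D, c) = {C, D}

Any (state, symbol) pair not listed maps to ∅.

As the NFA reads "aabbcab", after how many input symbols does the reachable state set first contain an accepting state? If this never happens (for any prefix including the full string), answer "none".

1

Start in {S}.
Read 'a': {S} → {S, D}.
None of the earlier sets intersect F, but {S, D} does.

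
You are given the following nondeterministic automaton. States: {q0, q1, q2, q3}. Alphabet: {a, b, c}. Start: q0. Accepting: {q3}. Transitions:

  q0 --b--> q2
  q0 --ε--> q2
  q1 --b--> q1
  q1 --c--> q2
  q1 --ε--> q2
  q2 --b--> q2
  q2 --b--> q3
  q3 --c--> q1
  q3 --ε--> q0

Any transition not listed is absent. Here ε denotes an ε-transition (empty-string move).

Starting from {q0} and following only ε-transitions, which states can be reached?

Begin with {q0}.
ε-move q0 → q2; add q2.

{q0, q2}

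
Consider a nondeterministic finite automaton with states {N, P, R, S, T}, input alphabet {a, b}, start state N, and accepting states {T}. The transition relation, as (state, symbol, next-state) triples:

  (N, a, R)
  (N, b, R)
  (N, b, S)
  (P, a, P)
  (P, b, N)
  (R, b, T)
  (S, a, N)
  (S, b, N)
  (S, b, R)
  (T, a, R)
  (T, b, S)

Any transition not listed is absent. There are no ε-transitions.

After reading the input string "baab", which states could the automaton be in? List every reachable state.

Start in {N}.
Read 'b': N→{R, S}; now {R, S}.
Read 'a': R→∅, S→{N}; now {N}.
Read 'a': N→{R}; now {R}.
Read 'b': R→{T}; now {T}.

{T}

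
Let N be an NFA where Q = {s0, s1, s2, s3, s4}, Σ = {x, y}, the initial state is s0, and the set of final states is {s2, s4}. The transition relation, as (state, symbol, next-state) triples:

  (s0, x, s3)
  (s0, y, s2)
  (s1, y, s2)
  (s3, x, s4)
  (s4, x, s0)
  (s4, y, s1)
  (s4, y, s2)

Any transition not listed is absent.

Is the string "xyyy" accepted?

Start in {s0}.
Read 'x': {s0} → {s3}.
Read 'y': {s3} → ∅.
The set is empty and remains empty for the remaining 2 symbols.
The final set ∅ contains no accepting state.

No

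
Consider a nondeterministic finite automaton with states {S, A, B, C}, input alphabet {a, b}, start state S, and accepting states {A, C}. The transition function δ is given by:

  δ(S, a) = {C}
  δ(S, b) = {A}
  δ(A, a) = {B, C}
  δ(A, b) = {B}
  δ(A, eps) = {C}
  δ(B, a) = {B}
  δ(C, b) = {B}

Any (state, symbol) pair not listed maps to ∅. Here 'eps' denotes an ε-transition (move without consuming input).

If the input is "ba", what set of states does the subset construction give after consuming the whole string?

{B, C}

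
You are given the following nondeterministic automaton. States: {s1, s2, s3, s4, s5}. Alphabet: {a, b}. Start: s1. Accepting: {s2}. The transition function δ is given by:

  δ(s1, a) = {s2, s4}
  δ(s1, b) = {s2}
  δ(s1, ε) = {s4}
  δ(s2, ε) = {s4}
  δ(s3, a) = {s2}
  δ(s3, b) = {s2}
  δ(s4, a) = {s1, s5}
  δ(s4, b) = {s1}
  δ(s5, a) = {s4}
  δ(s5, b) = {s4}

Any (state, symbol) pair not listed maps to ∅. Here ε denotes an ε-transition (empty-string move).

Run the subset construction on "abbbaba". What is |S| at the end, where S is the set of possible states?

4

Start: ε-closure({s1}) = {s1, s4}.
Read 'a': {s1, s4} → {s1, s2, s4, s5}.
Read 'b': {s1, s2, s4, s5} → {s1, s2, s4}.
Read 'b': {s1, s2, s4} → {s1, s2, s4}.
Read 'b': {s1, s2, s4} → {s1, s2, s4}.
Read 'a': {s1, s2, s4} → {s1, s2, s4, s5}.
Read 'b': {s1, s2, s4, s5} → {s1, s2, s4}.
Read 'a': {s1, s2, s4} → {s1, s2, s4, s5}.
That set has 4 states.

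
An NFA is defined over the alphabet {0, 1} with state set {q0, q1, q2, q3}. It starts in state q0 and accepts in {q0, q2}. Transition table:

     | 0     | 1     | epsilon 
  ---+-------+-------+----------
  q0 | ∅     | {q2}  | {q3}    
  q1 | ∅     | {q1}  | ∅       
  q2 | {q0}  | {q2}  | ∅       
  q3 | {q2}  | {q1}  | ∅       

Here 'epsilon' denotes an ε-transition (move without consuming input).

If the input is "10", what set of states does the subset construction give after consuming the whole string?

Start: ε-closure({q0}) = {q0, q3}.
Read '1': {q0, q3} → {q1, q2}.
Read '0': {q1, q2} → {q0, q3}.

{q0, q3}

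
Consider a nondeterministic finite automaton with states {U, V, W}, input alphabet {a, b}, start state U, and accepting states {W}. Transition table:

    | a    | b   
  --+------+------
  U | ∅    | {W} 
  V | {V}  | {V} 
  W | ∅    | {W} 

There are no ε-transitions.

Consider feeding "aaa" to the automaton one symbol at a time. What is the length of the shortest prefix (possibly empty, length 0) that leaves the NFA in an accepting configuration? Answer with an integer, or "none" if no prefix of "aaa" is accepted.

Start in {U}.
Read 'a': U→∅; now ∅.
The set is empty and remains empty for the remaining 2 symbols.
No reachable set along the way intersects F.

none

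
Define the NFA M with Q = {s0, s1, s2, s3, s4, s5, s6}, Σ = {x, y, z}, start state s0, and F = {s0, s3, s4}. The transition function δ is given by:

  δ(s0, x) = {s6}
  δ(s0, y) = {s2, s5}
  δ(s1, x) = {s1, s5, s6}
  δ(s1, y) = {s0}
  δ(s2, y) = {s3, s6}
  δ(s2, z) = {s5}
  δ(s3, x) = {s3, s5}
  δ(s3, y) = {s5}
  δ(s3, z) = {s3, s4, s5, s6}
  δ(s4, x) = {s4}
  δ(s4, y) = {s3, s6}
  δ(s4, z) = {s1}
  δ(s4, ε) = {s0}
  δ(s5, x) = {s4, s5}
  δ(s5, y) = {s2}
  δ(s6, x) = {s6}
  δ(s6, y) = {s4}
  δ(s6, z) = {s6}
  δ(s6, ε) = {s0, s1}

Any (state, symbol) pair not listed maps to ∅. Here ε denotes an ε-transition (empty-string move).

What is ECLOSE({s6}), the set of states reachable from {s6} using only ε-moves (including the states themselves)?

{s0, s1, s6}

Begin with {s6}.
ε-move s6 → s0; add s0.
ε-move s6 → s1; add s1.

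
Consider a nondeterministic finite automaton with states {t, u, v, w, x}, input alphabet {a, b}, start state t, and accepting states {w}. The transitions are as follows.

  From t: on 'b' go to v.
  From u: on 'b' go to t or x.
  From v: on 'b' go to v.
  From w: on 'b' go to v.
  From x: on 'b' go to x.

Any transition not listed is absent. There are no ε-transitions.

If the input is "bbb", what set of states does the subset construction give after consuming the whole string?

{v}

Start in {t}.
Read 'b': t→{v}; now {v}.
Read 'b': v→{v}; now {v}.
Read 'b': v→{v}; now {v}.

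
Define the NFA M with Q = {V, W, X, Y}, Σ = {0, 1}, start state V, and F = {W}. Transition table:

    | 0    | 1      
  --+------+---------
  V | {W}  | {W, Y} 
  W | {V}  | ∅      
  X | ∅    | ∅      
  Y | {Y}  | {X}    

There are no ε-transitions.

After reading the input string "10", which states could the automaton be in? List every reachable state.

{V, Y}

Start in {V}.
Read '1': V→{W, Y}; now {W, Y}.
Read '0': W→{V}, Y→{Y}; now {V, Y}.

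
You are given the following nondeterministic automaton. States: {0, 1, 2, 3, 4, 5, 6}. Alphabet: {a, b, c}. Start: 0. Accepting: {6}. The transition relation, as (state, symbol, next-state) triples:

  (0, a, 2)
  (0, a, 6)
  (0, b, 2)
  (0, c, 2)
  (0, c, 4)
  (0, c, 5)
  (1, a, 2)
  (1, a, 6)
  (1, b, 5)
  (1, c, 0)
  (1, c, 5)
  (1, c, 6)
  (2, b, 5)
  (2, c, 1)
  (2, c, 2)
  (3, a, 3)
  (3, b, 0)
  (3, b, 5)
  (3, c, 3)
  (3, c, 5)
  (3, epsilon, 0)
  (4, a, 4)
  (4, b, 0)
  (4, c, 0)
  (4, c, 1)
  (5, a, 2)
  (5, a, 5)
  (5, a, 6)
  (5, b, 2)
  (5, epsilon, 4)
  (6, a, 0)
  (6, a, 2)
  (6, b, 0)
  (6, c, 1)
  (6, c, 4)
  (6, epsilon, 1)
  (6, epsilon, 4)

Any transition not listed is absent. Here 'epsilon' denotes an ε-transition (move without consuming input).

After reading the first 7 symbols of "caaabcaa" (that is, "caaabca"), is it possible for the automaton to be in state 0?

No

Start in {0}.
Read 'c': {0} → {2, 4, 5}.
Read 'a': {2, 4, 5} → {1, 2, 4, 5, 6}.
Read 'a': {1, 2, 4, 5, 6} → {0, 1, 2, 4, 5, 6}.
Read 'a': {0, 1, 2, 4, 5, 6} → {0, 1, 2, 4, 5, 6}.
Read 'b': {0, 1, 2, 4, 5, 6} → {0, 2, 4, 5}.
Read 'c': {0, 2, 4, 5} → {0, 1, 2, 4, 5}.
Read 'a': {0, 1, 2, 4, 5} → {1, 2, 4, 5, 6}.
State 0 is not in {1, 2, 4, 5, 6}.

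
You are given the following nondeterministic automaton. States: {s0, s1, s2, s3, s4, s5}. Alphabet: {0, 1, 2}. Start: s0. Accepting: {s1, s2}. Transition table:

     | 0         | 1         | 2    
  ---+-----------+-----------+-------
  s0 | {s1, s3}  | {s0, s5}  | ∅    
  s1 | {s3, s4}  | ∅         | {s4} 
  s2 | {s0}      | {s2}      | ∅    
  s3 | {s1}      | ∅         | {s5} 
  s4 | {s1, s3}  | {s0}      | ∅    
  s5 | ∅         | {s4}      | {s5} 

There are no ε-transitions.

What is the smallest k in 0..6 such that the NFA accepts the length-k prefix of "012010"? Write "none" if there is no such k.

1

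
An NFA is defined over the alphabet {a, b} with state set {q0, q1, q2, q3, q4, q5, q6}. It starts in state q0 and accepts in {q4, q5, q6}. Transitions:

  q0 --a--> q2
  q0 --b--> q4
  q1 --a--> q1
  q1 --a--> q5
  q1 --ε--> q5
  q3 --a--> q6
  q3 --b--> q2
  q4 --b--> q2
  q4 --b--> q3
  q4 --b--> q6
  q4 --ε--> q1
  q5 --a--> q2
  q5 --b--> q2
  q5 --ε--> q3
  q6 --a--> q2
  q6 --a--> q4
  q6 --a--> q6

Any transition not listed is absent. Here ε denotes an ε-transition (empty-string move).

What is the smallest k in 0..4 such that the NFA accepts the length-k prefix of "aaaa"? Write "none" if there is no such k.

none

Start in {q0}.
Read 'a': {q0} → {q2}.
Read 'a': {q2} → ∅.
The set is empty and remains empty for the remaining 2 symbols.
No reachable set along the way intersects F.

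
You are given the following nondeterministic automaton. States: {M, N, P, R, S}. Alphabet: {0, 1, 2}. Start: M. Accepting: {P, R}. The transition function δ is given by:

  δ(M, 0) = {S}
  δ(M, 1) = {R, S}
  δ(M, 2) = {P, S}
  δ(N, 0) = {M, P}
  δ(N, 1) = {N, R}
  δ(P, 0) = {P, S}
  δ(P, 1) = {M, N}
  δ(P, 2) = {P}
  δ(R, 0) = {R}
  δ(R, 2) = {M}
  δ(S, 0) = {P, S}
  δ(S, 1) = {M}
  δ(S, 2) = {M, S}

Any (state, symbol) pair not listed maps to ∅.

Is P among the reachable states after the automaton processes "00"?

Start in {M}.
Read '0': M→{S}; now {S}.
Read '0': S→{P, S}; now {P, S}.
State P is in {P, S}.

Yes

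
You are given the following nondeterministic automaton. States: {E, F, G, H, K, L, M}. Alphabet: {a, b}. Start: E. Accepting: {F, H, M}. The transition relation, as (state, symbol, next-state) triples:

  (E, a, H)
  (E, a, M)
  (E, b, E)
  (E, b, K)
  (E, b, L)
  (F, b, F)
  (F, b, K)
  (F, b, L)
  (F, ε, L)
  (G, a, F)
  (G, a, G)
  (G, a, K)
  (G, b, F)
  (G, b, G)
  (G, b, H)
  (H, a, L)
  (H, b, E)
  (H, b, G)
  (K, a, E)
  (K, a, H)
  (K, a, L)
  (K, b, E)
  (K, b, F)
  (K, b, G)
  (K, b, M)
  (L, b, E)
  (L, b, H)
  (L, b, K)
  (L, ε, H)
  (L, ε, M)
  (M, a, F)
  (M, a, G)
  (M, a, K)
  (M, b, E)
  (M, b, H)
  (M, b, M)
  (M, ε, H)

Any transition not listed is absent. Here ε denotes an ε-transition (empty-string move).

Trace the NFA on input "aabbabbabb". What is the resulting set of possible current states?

{E, F, G, H, K, L, M}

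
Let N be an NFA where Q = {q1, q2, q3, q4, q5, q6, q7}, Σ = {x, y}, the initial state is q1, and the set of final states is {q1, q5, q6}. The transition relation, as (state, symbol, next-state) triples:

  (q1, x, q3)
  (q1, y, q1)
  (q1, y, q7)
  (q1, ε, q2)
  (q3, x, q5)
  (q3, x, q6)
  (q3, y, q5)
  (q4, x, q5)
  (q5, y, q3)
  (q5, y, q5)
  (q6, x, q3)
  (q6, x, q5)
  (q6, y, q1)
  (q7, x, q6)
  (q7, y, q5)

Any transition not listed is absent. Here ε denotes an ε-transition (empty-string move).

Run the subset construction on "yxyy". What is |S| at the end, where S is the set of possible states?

Start: ε-closure({q1}) = {q1, q2}.
Read 'y': {q1, q2} → {q1, q2, q7}.
Read 'x': {q1, q2, q7} → {q3, q6}.
Read 'y': {q3, q6} → {q1, q2, q5}.
Read 'y': {q1, q2, q5} → {q1, q2, q3, q5, q7}.
That set has 5 states.

5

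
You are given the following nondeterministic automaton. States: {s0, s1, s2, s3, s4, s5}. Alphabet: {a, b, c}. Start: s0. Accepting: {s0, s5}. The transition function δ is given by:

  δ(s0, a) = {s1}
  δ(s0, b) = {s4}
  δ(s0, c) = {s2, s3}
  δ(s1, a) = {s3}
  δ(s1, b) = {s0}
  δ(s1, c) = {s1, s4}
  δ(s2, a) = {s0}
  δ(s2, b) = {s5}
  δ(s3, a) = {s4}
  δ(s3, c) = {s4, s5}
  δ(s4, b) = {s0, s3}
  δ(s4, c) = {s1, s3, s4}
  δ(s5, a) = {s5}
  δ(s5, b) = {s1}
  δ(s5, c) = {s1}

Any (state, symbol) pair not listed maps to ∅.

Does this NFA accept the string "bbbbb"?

No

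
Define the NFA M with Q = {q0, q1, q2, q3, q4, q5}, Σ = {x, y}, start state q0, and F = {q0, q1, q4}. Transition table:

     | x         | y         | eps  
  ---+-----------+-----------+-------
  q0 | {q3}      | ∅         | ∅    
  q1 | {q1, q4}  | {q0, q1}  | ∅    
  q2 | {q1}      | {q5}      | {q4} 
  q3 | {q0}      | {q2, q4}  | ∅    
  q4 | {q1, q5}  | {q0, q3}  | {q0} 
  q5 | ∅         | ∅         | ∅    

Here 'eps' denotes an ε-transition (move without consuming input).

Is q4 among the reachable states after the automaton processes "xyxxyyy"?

Start in {q0}.
Read 'x': q0→{q3}; now {q3}.
Read 'y': q3→{q2, q4}; union {q2, q4}; ε-closure = {q0, q2, q4}.
Read 'x': q0→{q3}, q2→{q1}, q4→{q1, q5}; now {q1, q3, q5}.
Read 'x': q1→{q1, q4}, q3→{q0}, q5→∅; now {q0, q1, q4}.
Read 'y': q0→∅, q1→{q0, q1}, q4→{q0, q3}; now {q0, q1, q3}.
Read 'y': q0→∅, q1→{q0, q1}, q3→{q2, q4}; now {q0, q1, q2, q4}.
Read 'y': q0→∅, q1→{q0, q1}, q2→{q5}, q4→{q0, q3}; now {q0, q1, q3, q5}.
State q4 is not in {q0, q1, q3, q5}.

No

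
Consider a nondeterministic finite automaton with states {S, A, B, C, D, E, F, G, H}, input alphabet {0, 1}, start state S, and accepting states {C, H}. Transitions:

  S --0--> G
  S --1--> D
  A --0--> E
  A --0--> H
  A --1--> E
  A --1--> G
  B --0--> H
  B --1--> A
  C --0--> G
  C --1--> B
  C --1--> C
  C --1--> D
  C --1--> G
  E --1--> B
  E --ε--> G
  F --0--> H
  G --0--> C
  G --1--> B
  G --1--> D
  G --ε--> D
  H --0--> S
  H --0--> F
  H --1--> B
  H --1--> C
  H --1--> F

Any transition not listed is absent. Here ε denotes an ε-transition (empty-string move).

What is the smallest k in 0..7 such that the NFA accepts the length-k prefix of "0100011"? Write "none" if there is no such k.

3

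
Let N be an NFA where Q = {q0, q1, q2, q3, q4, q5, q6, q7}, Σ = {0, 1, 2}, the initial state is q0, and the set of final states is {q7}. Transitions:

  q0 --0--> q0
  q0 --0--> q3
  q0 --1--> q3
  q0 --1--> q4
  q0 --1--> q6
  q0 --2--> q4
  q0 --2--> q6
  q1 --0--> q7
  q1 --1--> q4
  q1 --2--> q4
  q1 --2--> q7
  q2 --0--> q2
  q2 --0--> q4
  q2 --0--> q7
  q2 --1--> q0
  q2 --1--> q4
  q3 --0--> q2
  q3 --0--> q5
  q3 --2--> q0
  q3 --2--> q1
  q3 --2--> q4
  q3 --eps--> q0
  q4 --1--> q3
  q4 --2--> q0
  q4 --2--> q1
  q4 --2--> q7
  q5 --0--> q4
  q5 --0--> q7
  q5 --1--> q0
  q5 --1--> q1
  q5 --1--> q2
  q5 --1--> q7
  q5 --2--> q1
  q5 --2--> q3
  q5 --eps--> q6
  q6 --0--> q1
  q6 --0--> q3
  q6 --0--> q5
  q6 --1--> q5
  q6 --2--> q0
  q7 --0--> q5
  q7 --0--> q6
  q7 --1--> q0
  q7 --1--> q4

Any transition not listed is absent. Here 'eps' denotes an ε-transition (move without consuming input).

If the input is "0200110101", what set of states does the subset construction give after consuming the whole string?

{q0, q1, q2, q3, q4, q5, q6, q7}

Start in {q0}.
Read '0': {q0} → {q0, q3}.
Read '2': {q0, q3} → {q0, q1, q4, q6}.
Read '0': {q0, q1, q4, q6} → {q0, q1, q3, q5, q6, q7}.
Read '0': {q0, q1, q3, q5, q6, q7} → {q0, q1, q2, q3, q4, q5, q6, q7}.
Read '1': {q0, q1, q2, q3, q4, q5, q6, q7} → {q0, q1, q2, q3, q4, q5, q6, q7}.
Read '1': {q0, q1, q2, q3, q4, q5, q6, q7} → {q0, q1, q2, q3, q4, q5, q6, q7}.
Read '0': {q0, q1, q2, q3, q4, q5, q6, q7} → {q0, q1, q2, q3, q4, q5, q6, q7}.
Read '1': {q0, q1, q2, q3, q4, q5, q6, q7} → {q0, q1, q2, q3, q4, q5, q6, q7}.
Read '0': {q0, q1, q2, q3, q4, q5, q6, q7} → {q0, q1, q2, q3, q4, q5, q6, q7}.
Read '1': {q0, q1, q2, q3, q4, q5, q6, q7} → {q0, q1, q2, q3, q4, q5, q6, q7}.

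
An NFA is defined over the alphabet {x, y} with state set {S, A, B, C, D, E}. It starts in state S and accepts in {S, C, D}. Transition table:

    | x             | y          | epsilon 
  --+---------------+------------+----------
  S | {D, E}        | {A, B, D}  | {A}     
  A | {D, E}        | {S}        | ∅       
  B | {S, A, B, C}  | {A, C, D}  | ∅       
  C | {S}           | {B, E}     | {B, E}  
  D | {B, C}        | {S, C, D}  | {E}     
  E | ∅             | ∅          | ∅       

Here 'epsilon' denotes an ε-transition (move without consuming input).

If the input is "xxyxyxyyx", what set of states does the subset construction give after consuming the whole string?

Start: ε-closure({S}) = {S, A}.
Read 'x': {S, A} → {D, E}.
Read 'x': {D, E} → {B, C, E}.
Read 'y': {B, C, E} → {A, B, C, D, E}.
Read 'x': {A, B, C, D, E} → {S, A, B, C, D, E}.
Read 'y': {S, A, B, C, D, E} → {S, A, B, C, D, E}.
Read 'x': {S, A, B, C, D, E} → {S, A, B, C, D, E}.
Read 'y': {S, A, B, C, D, E} → {S, A, B, C, D, E}.
Read 'y': {S, A, B, C, D, E} → {S, A, B, C, D, E}.
Read 'x': {S, A, B, C, D, E} → {S, A, B, C, D, E}.

{S, A, B, C, D, E}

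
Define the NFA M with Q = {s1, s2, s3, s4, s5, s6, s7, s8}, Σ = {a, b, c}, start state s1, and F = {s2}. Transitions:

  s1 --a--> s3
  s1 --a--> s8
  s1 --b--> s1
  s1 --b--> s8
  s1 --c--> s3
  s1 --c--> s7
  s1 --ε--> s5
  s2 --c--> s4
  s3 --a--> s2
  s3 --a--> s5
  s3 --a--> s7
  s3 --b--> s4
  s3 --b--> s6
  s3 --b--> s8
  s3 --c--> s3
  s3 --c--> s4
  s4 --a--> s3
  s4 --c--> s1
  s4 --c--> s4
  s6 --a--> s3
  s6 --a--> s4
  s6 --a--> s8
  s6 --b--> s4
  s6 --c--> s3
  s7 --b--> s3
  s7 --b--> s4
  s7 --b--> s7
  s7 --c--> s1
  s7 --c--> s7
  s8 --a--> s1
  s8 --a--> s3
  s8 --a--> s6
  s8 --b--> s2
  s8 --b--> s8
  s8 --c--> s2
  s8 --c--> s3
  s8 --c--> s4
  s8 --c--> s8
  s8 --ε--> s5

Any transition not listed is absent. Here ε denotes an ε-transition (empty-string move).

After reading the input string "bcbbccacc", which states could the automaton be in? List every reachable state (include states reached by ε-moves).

{s1, s2, s3, s4, s5, s7, s8}

Start: ε-closure({s1}) = {s1, s5}.
Read 'b': s1→{s1, s8}, s5→∅; union {s1, s8}; ε-closure = {s1, s5, s8}.
Read 'c': s1→{s3, s7}, s5→∅, s8→{s2, s3, s4, s8}; union {s2, s3, s4, s7, s8}; ε-closure = {s2, s3, s4, s5, s7, s8}.
Read 'b': s2→∅, s3→{s4, s6, s8}, s4→∅, s5→∅, s7→{s3, s4, s7}, s8→{s2, s8}; union {s2, s3, s4, s6, s7, s8}; ε-closure = {s2, s3, s4, s5, s6, s7, s8}.
Read 'b': s2→∅, s3→{s4, s6, s8}, s4→∅, s5→∅, s6→{s4}, s7→{s3, s4, s7}, s8→{s2, s8}; union {s2, s3, s4, s6, s7, s8}; ε-closure = {s2, s3, s4, s5, s6, s7, s8}.
Read 'c': s2→{s4}, s3→{s3, s4}, s4→{s1, s4}, s5→∅, s6→{s3}, s7→{s1, s7}, s8→{s2, s3, s4, s8}; union {s1, s2, s3, s4, s7, s8}; ε-closure = {s1, s2, s3, s4, s5, s7, s8}.
Read 'c': s1→{s3, s7}, s2→{s4}, s3→{s3, s4}, s4→{s1, s4}, s5→∅, s7→{s1, s7}, s8→{s2, s3, s4, s8}; union {s1, s2, s3, s4, s7, s8}; ε-closure = {s1, s2, s3, s4, s5, s7, s8}.
Read 'a': s1→{s3, s8}, s2→∅, s3→{s2, s5, s7}, s4→{s3}, s5→∅, s7→∅, s8→{s1, s3, s6}; now {s1, s2, s3, s5, s6, s7, s8}.
Read 'c': s1→{s3, s7}, s2→{s4}, s3→{s3, s4}, s5→∅, s6→{s3}, s7→{s1, s7}, s8→{s2, s3, s4, s8}; union {s1, s2, s3, s4, s7, s8}; ε-closure = {s1, s2, s3, s4, s5, s7, s8}.
Read 'c': s1→{s3, s7}, s2→{s4}, s3→{s3, s4}, s4→{s1, s4}, s5→∅, s7→{s1, s7}, s8→{s2, s3, s4, s8}; union {s1, s2, s3, s4, s7, s8}; ε-closure = {s1, s2, s3, s4, s5, s7, s8}.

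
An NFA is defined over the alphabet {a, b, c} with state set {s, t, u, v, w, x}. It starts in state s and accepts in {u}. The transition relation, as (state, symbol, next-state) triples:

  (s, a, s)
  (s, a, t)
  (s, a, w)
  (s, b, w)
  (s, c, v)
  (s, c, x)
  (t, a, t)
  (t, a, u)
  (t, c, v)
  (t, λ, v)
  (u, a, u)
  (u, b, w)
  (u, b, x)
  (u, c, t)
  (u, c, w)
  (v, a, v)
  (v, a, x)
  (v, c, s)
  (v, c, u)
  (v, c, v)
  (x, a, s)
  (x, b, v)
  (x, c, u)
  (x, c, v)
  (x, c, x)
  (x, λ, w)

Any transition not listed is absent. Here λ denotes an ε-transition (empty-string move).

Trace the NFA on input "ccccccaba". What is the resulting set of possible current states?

Start in {s}.
Read 'c': s→{v, x}; union {v, x}; ε-closure = {v, w, x}.
Read 'c': v→{s, u, v}, w→∅, x→{u, v, x}; union {s, u, v, x}; ε-closure = {s, u, v, w, x}.
Read 'c': s→{v, x}, u→{t, w}, v→{s, u, v}, w→∅, x→{u, v, x}; now {s, t, u, v, w, x}.
Read 'c': s→{v, x}, t→{v}, u→{t, w}, v→{s, u, v}, w→∅, x→{u, v, x}; now {s, t, u, v, w, x}.
Read 'c': s→{v, x}, t→{v}, u→{t, w}, v→{s, u, v}, w→∅, x→{u, v, x}; now {s, t, u, v, w, x}.
Read 'c': s→{v, x}, t→{v}, u→{t, w}, v→{s, u, v}, w→∅, x→{u, v, x}; now {s, t, u, v, w, x}.
Read 'a': s→{s, t, w}, t→{t, u}, u→{u}, v→{v, x}, w→∅, x→{s}; now {s, t, u, v, w, x}.
Read 'b': s→{w}, t→∅, u→{w, x}, v→∅, w→∅, x→{v}; now {v, w, x}.
Read 'a': v→{v, x}, w→∅, x→{s}; union {s, v, x}; ε-closure = {s, v, w, x}.

{s, v, w, x}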